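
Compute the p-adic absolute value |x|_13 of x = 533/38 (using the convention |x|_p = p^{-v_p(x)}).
|533/38|_13 = 1/13

Step 1 — compute v_13(x) by factoring powers of 13 out of the numerator and denominator: v_13(533/38) = 1. Step 2 — apply |x|_p = p^{-v_p(x)} = 13^{-1} = 1/13.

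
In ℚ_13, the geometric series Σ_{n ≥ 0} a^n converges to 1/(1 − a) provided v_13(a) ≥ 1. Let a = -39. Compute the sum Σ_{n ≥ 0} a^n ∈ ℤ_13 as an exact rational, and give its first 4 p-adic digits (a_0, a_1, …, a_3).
Σ a^n = 1/(1 − a) = 1/40;  first 4 digits = (1, 10, 8, 12)

v_13(a) = 1 ≥ 1, so the series converges in ℤ_13 to 1/(1 − a) = 1/(1 − (-39)) = 1/40. Expand this rational in ℤ_13: compute digits iteratively via d_i = x_i mod 13, x_{i+1} = (x_i − d_i)/13. The first 4 digits are (1, 10, 8, 12).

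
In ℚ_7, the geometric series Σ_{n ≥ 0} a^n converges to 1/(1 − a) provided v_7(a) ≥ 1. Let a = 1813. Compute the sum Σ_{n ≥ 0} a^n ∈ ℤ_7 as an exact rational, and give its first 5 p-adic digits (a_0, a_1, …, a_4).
Σ a^n = 1/(1 − a) = -1/1812;  first 5 digits = (1, 0, 2, 5, 4)

v_7(a) = 2 ≥ 1, so the series converges in ℤ_7 to 1/(1 − a) = 1/(1 − 1813) = -1/1812. Expand this rational in ℤ_7: compute digits iteratively via d_i = x_i mod 7, x_{i+1} = (x_i − d_i)/7. The first 5 digits are (1, 0, 2, 5, 4).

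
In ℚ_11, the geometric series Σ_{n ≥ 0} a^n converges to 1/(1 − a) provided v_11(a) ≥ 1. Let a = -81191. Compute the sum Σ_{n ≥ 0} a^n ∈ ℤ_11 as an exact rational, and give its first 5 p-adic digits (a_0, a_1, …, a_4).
Σ a^n = 1/(1 − a) = 1/81192;  first 5 digits = (1, 0, 0, 5, 5)

v_11(a) = 3 ≥ 1, so the series converges in ℤ_11 to 1/(1 − a) = 1/(1 − (-81191)) = 1/81192. Expand this rational in ℤ_11: compute digits iteratively via d_i = x_i mod 11, x_{i+1} = (x_i − d_i)/11. The first 5 digits are (1, 0, 0, 5, 5).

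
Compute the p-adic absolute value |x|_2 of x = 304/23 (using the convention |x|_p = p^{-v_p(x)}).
|304/23|_2 = 1/16

Step 1 — compute v_2(x) by factoring powers of 2 out of the numerator and denominator: v_2(304/23) = 4. Step 2 — apply |x|_p = p^{-v_p(x)} = 2^{-4} = 1/16.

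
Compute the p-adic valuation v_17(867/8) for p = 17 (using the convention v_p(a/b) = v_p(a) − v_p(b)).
v_17(867/8) = 2

Factor powers of 17 from the numerator and denominator of the reduced fraction: 867 = 17^2 · 3 and 8 = 17^0 · 8. Apply v_p(a/b) = v_p(a) − v_p(b): v_17(867/8) = 2 − 0 = 2.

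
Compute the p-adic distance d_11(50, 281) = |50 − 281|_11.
d_11(50, 281) = 1/11

Step 1 — x − y = 50 − 281 = -231. Step 2 — v_11(-231) = 1 (factor: -231 = −(11^1 · 21); the sign does not affect v_p). Step 3 — |x − y|_11 = 11^{-1} = 1/11.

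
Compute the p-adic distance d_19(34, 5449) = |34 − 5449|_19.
d_19(34, 5449) = 1/361

Step 1 — x − y = 34 − 5449 = -5415. Step 2 — v_19(-5415) = 2 (factor: -5415 = −(19^2 · 15); the sign does not affect v_p). Step 3 — |x − y|_19 = 19^{-2} = 1/361.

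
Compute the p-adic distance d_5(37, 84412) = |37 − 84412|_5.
d_5(37, 84412) = 1/3125

Step 1 — x − y = 37 − 84412 = -84375. Step 2 — v_5(-84375) = 5 (factor: -84375 = −(5^5 · 27); the sign does not affect v_p). Step 3 — |x − y|_5 = 5^{-5} = 1/3125.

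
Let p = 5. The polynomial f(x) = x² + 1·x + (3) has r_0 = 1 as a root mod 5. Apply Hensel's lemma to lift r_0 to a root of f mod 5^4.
r_3 = 216 (mod 625)

Hensel: r_{i+1} = r_i − f(r_i)·(f′(r_i))^{-1} mod 5^{i+2}, f′(x) = 2x + 1. Iterate:
  r_0 = 1 (mod 5)
  r_1 = 16 (mod 25)
  r_2 = 91 (mod 125)
  r_3 = 216 (mod 625)
Final: r = 216 satisfies f(r) ≡ 0 mod 5^4.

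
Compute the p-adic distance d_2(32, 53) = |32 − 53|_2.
d_2(32, 53) = 1

Step 1 — x − y = 32 − 53 = -21. Step 2 — v_2(-21) = 0 (factor: -21 = −(2^0 · 21); the sign does not affect v_p). Step 3 — |x − y|_2 = 2^{0} = 1.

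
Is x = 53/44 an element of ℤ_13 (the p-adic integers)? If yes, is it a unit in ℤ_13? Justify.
x ∈ ℤ_13^× (unit); v_13(x) = 0

ℤ_13 = {x ∈ ℚ_13 : v_13(x) ≥ 0} and ℤ_13^× = {x ∈ ℤ_13 : v_13(x) = 0}. Here v_13(53/44) = v_13(num) − v_13(den) = 0; compare against these criteria.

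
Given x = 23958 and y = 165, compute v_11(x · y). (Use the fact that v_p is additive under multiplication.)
v_11(3953070) = 4

v_p(x) = 3 (factor: 23958 = 11^3 · 18); v_p(y) = 1 (factor: 165 = 11^1 · 15). Additivity: v_p(xy) = v_p(x) + v_p(y) = 3 + 1 = 4. (Direct check: xy = 3953070 = 11^4 · (270).)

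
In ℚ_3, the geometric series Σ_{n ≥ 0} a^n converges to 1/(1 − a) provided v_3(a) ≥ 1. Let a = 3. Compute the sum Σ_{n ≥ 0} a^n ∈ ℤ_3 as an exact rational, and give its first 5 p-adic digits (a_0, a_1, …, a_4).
Σ a^n = 1/(1 − a) = -1/2;  first 5 digits = (1, 1, 1, 1, 1)

v_3(a) = 1 ≥ 1, so the series converges in ℤ_3 to 1/(1 − a) = 1/(1 − 3) = -1/2. Expand this rational in ℤ_3: compute digits iteratively via d_i = x_i mod 3, x_{i+1} = (x_i − d_i)/3. The first 5 digits are (1, 1, 1, 1, 1).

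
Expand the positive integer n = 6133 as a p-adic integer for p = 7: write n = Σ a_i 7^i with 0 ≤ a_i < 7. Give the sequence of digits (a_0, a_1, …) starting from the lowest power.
(a_0, a_1, …) = (1, 1, 6, 3, 2)

Repeated division by 7 gives the digits low-to-high: 6133 = 1 + 1·7^1 + 6·7^2 + 3·7^3 + 2·7^4. Digit sequence: (1, 1, 6, 3, 2).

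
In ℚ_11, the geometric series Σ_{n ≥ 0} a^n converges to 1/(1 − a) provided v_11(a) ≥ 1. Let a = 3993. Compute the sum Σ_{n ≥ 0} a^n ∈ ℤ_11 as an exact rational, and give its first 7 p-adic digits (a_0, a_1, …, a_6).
Σ a^n = 1/(1 − a) = -1/3992;  first 7 digits = (1, 0, 0, 3, 0, 0, 9)

v_11(a) = 3 ≥ 1, so the series converges in ℤ_11 to 1/(1 − a) = 1/(1 − 3993) = -1/3992. Expand this rational in ℤ_11: compute digits iteratively via d_i = x_i mod 11, x_{i+1} = (x_i − d_i)/11. The first 7 digits are (1, 0, 0, 3, 0, 0, 9).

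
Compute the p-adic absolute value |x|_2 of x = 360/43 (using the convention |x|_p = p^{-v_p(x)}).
|360/43|_2 = 1/8

Step 1 — compute v_2(x) by factoring powers of 2 out of the numerator and denominator: v_2(360/43) = 3. Step 2 — apply |x|_p = p^{-v_p(x)} = 2^{-3} = 1/8.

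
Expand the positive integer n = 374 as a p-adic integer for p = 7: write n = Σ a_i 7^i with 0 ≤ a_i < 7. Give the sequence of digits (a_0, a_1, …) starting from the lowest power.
(a_0, a_1, …) = (3, 4, 0, 1)

Repeated division by 7 gives the digits low-to-high: 374 = 3 + 4·7^1 + 1·7^3. Digit sequence: (3, 4, 0, 1).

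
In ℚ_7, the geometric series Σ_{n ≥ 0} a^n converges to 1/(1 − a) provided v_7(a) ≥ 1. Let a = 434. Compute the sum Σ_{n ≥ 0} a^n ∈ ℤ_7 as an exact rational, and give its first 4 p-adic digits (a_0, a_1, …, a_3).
Σ a^n = 1/(1 − a) = -1/433;  first 4 digits = (1, 6, 2, 3)

v_7(a) = 1 ≥ 1, so the series converges in ℤ_7 to 1/(1 − a) = 1/(1 − 434) = -1/433. Expand this rational in ℤ_7: compute digits iteratively via d_i = x_i mod 7, x_{i+1} = (x_i − d_i)/7. The first 4 digits are (1, 6, 2, 3).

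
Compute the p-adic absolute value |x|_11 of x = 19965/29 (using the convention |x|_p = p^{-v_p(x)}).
|19965/29|_11 = 1/1331

Step 1 — compute v_11(x) by factoring powers of 11 out of the numerator and denominator: v_11(19965/29) = 3. Step 2 — apply |x|_p = p^{-v_p(x)} = 11^{-3} = 1/1331.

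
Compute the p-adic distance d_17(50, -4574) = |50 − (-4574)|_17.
d_17(50, -4574) = 1/289

Step 1 — x − y = 50 − (-4574) = 4624. Step 2 — v_17(4624) = 2 (factor: 4624 = (17^2 · 16); the sign does not affect v_p). Step 3 — |x − y|_17 = 17^{-2} = 1/289.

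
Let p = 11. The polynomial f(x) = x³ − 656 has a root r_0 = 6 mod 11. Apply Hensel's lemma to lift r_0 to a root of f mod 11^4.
r_3 = 10676 (mod 14641)

Hensel: r_{i+1} = r_i − f(r_i)/f′(r_i) mod 11^{i+2}, where f′(x) = 3x². Iterate:
  r_0 = 6 (mod 11)
  r_1 = 28 (mod 121)
  r_2 = 28 (mod 1331)
  r_3 = 10676 (mod 14641)
Final: r = 10676 with f(r) ≡ 0 mod 11^4.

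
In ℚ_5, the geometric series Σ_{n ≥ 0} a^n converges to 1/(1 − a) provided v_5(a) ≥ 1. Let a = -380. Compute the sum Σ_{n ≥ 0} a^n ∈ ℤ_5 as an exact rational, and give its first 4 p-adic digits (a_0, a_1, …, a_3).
Σ a^n = 1/(1 − a) = 1/381;  first 4 digits = (1, 4, 0, 1)

v_5(a) = 1 ≥ 1, so the series converges in ℤ_5 to 1/(1 − a) = 1/(1 − (-380)) = 1/381. Expand this rational in ℤ_5: compute digits iteratively via d_i = x_i mod 5, x_{i+1} = (x_i − d_i)/5. The first 4 digits are (1, 4, 0, 1).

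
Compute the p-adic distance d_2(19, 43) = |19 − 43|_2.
d_2(19, 43) = 1/8

Step 1 — x − y = 19 − 43 = -24. Step 2 — v_2(-24) = 3 (factor: -24 = −(2^3 · 3); the sign does not affect v_p). Step 3 — |x − y|_2 = 2^{-3} = 1/8.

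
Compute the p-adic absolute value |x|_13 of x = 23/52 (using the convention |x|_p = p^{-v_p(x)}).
|23/52|_13 = 13

Step 1 — compute v_13(x) by factoring powers of 13 out of the numerator and denominator: v_13(23/52) = -1. Step 2 — apply |x|_p = p^{-v_p(x)} = 13^{1} = 13.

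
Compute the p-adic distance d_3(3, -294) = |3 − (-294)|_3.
d_3(3, -294) = 1/27

Step 1 — x − y = 3 − (-294) = 297. Step 2 — v_3(297) = 3 (factor: 297 = (3^3 · 11); the sign does not affect v_p). Step 3 — |x − y|_3 = 3^{-3} = 1/27.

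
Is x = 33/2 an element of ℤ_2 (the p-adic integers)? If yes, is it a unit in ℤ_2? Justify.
x ∉ ℤ_2 (v_2(x) = -1 < 0)

ℤ_2 = {x ∈ ℚ_2 : v_2(x) ≥ 0} and ℤ_2^× = {x ∈ ℤ_2 : v_2(x) = 0}. Here v_2(33/2) = v_2(num) − v_2(den) = -1; compare against these criteria.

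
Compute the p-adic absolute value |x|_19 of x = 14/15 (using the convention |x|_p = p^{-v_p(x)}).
|14/15|_19 = 1

Step 1 — compute v_19(x) by factoring powers of 19 out of the numerator and denominator: v_19(14/15) = 0. Step 2 — apply |x|_p = p^{-v_p(x)} = 19^{0} = 1.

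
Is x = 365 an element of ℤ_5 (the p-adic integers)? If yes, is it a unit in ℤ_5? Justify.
x ∈ ℤ_5 but not a unit; v_5(x) = 1 > 0

ℤ_5 = {x ∈ ℚ_5 : v_5(x) ≥ 0} and ℤ_5^× = {x ∈ ℤ_5 : v_5(x) = 0}. Here v_5(365) = v_5(num) − v_5(den) = 1; compare against these criteria.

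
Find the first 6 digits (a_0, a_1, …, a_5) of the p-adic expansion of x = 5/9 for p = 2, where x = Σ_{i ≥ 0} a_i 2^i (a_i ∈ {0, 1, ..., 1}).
(a_0, …, a_5) = (1, 0, 1, 1, 1, 0)

v_2(5/9) = 0 (numerator and denominator both coprime to 2), so x ∈ ℤ_2^×. Compute digits iteratively via a_i = x_i mod 2, x_{i+1} = (x_i − a_i)/2, with x_0 = x:
  x_0 = 5/9;  a_0 = 1;  x_1 = (x_0 − 1)/2 = -2/9
  x_1 = -2/9;  a_1 = 0;  x_2 = (x_1 − 0)/2 = -1/9
  x_2 = -1/9;  a_2 = 1;  x_3 = (x_2 − 1)/2 = -5/9
  x_3 = -5/9;  a_3 = 1;  x_4 = (x_3 − 1)/2 = -7/9
  x_4 = -7/9;  a_4 = 1;  x_5 = (x_4 − 1)/2 = -8/9
  x_5 = -8/9;  a_5 = 0;  x_6 = (x_5 − 0)/2 = -4/9
Digits: (1, 0, 1, 1, 1, 0).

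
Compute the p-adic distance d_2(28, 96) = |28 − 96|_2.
d_2(28, 96) = 1/4

Step 1 — x − y = 28 − 96 = -68. Step 2 — v_2(-68) = 2 (factor: -68 = −(2^2 · 17); the sign does not affect v_p). Step 3 — |x − y|_2 = 2^{-2} = 1/4.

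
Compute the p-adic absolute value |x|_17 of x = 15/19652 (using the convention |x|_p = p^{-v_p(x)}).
|15/19652|_17 = 4913

Step 1 — compute v_17(x) by factoring powers of 17 out of the numerator and denominator: v_17(15/19652) = -3. Step 2 — apply |x|_p = p^{-v_p(x)} = 17^{3} = 4913.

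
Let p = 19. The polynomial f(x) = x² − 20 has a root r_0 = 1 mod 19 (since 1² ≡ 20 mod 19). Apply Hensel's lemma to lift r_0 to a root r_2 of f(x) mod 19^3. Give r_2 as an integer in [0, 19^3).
r_2 = 5967 (mod 6859)

Hensel's recurrence: r_{i+1} = r_i − f(r_i)·(f′(r_i))^{-1} mod 19^{i+2}, with f′(x) = 2x. Iterate:
  r_0 = 1 (mod 19)
  r_1 = 191 (mod 361)
  r_2 = 5967 (mod 6859)
Final: r_2 = 5967, and one checks f(r_2) ≡ 0 mod 19^3.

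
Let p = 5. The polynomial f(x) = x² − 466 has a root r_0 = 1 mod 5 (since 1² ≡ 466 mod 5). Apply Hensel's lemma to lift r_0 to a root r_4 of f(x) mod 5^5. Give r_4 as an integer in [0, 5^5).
r_4 = 1971 (mod 3125)

Hensel's recurrence: r_{i+1} = r_i − f(r_i)·(f′(r_i))^{-1} mod 5^{i+2}, with f′(x) = 2x. Iterate:
  r_0 = 1 (mod 5)
  r_1 = 21 (mod 25)
  r_2 = 96 (mod 125)
  r_3 = 96 (mod 625)
  r_4 = 1971 (mod 3125)
Final: r_4 = 1971, and one checks f(r_4) ≡ 0 mod 5^5.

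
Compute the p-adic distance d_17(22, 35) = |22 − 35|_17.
d_17(22, 35) = 1

Step 1 — x − y = 22 − 35 = -13. Step 2 — v_17(-13) = 0 (factor: -13 = −(17^0 · 13); the sign does not affect v_p). Step 3 — |x − y|_17 = 17^{0} = 1.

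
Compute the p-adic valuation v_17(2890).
v_17(2890) = 2

v_17(n) is the largest exponent k such that 17^k divides n. Factor out: 2890 = 17^2 · 10. (Sign doesn't affect v_p.) So v_17(2890) = 2.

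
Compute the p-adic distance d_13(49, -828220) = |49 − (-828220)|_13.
d_13(49, -828220) = 1/28561

Step 1 — x − y = 49 − (-828220) = 828269. Step 2 — v_13(828269) = 4 (factor: 828269 = (13^4 · 29); the sign does not affect v_p). Step 3 — |x − y|_13 = 13^{-4} = 1/28561.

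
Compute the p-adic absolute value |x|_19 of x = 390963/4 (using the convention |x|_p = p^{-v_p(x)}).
|390963/4|_19 = 1/130321

Step 1 — compute v_19(x) by factoring powers of 19 out of the numerator and denominator: v_19(390963/4) = 4. Step 2 — apply |x|_p = p^{-v_p(x)} = 19^{-4} = 1/130321.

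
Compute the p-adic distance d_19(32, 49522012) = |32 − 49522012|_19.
d_19(32, 49522012) = 1/2476099

Step 1 — x − y = 32 − 49522012 = -49521980. Step 2 — v_19(-49521980) = 5 (factor: -49521980 = −(19^5 · 20); the sign does not affect v_p). Step 3 — |x − y|_19 = 19^{-5} = 1/2476099.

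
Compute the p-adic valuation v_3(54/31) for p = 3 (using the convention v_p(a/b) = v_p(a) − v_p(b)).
v_3(54/31) = 3

Factor powers of 3 from the numerator and denominator of the reduced fraction: 54 = 3^3 · 2 and 31 = 3^0 · 31. Apply v_p(a/b) = v_p(a) − v_p(b): v_3(54/31) = 3 − 0 = 3.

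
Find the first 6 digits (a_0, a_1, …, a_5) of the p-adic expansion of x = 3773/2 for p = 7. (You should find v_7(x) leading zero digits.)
(a_0, …, a_5) = (0, 0, 0, 2, 4, 3)

v_7(3773/2) = 3, so a_0 = ... = a_2 = 0. Factor out: x = 7^3 · u with u = 11/2 a unit in ℤ_7. Expand u iteratively via a_{v+i} = u_i mod 7, u_{i+1} = (u_i − a_{v+i})/7:
  u_0 = 11/2;  a_3 = 2;  u_1 = (u_0 − 2)/7 = 1/2
  u_1 = 1/2;  a_4 = 4;  u_2 = (u_1 − 4)/7 = -1/2
  u_2 = -1/2;  a_5 = 3;  u_3 = (u_2 − 3)/7 = -1/2
Digits: (0, 0, 0, 2, 4, 3).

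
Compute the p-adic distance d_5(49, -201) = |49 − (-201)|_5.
d_5(49, -201) = 1/125

Step 1 — x − y = 49 − (-201) = 250. Step 2 — v_5(250) = 3 (factor: 250 = (5^3 · 2); the sign does not affect v_p). Step 3 — |x − y|_5 = 5^{-3} = 1/125.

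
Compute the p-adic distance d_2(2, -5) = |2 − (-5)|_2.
d_2(2, -5) = 1

Step 1 — x − y = 2 − (-5) = 7. Step 2 — v_2(7) = 0 (factor: 7 = (2^0 · 7); the sign does not affect v_p). Step 3 — |x − y|_2 = 2^{0} = 1.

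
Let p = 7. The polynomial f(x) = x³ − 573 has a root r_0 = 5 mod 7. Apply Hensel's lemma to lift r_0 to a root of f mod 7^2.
r_1 = 26 (mod 49)

Hensel: r_{i+1} = r_i − f(r_i)/f′(r_i) mod 7^{i+2}, where f′(x) = 3x². Iterate:
  r_0 = 5 (mod 7)
  r_1 = 26 (mod 49)
Final: r = 26 with f(r) ≡ 0 mod 7^2.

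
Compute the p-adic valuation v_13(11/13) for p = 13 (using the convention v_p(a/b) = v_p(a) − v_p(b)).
v_13(11/13) = -1

Factor powers of 13 from the numerator and denominator of the reduced fraction: 11 = 13^0 · 11 and 13 = 13^1 · 1. Apply v_p(a/b) = v_p(a) − v_p(b): v_13(11/13) = 0 − 1 = -1.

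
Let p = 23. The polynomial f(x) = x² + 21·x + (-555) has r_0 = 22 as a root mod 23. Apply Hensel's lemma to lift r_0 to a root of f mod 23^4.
r_3 = 227193 (mod 279841)

Hensel: r_{i+1} = r_i − f(r_i)·(f′(r_i))^{-1} mod 23^{i+2}, f′(x) = 2x + 21. Iterate:
  r_0 = 22 (mod 23)
  r_1 = 252 (mod 529)
  r_2 = 8187 (mod 12167)
  r_3 = 227193 (mod 279841)
Final: r = 227193 satisfies f(r) ≡ 0 mod 23^4.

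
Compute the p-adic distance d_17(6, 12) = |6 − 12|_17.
d_17(6, 12) = 1

Step 1 — x − y = 6 − 12 = -6. Step 2 — v_17(-6) = 0 (factor: -6 = −(17^0 · 6); the sign does not affect v_p). Step 3 — |x − y|_17 = 17^{0} = 1.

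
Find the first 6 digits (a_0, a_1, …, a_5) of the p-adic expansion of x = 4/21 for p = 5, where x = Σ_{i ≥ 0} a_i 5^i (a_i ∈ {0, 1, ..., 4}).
(a_0, …, a_5) = (4, 4, 0, 1, 0, 4)

v_5(4/21) = 0 (numerator and denominator both coprime to 5), so x ∈ ℤ_5^×. Compute digits iteratively via a_i = x_i mod 5, x_{i+1} = (x_i − a_i)/5, with x_0 = x:
  x_0 = 4/21;  a_0 = 4;  x_1 = (x_0 − 4)/5 = -16/21
  x_1 = -16/21;  a_1 = 4;  x_2 = (x_1 − 4)/5 = -20/21
  x_2 = -20/21;  a_2 = 0;  x_3 = (x_2 − 0)/5 = -4/21
  x_3 = -4/21;  a_3 = 1;  x_4 = (x_3 − 1)/5 = -5/21
  x_4 = -5/21;  a_4 = 0;  x_5 = (x_4 − 0)/5 = -1/21
  x_5 = -1/21;  a_5 = 4;  x_6 = (x_5 − 4)/5 = -17/21
Digits: (4, 4, 0, 1, 0, 4).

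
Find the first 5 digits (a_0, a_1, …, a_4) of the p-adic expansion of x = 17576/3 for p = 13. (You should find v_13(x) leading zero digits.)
(a_0, …, a_4) = (0, 0, 0, 7, 4)

v_13(17576/3) = 3, so a_0 = ... = a_2 = 0. Factor out: x = 13^3 · u with u = 8/3 a unit in ℤ_13. Expand u iteratively via a_{v+i} = u_i mod 13, u_{i+1} = (u_i − a_{v+i})/13:
  u_0 = 8/3;  a_3 = 7;  u_1 = (u_0 − 7)/13 = -1/3
  u_1 = -1/3;  a_4 = 4;  u_2 = (u_1 − 4)/13 = -1/3
Digits: (0, 0, 0, 7, 4).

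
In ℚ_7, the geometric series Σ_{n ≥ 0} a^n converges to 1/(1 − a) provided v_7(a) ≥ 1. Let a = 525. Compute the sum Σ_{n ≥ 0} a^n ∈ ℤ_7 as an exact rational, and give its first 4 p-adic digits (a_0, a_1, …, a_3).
Σ a^n = 1/(1 − a) = -1/524;  first 4 digits = (1, 5, 0, 6)

v_7(a) = 1 ≥ 1, so the series converges in ℤ_7 to 1/(1 − a) = 1/(1 − 525) = -1/524. Expand this rational in ℤ_7: compute digits iteratively via d_i = x_i mod 7, x_{i+1} = (x_i − d_i)/7. The first 4 digits are (1, 5, 0, 6).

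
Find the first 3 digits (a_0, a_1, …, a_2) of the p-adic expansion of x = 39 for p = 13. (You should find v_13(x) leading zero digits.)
(a_0, …, a_2) = (0, 3, 0)

v_13(39) = 1, so a_0 = ... = a_0 = 0. Factor out: x = 13^1 · u with u = 3 a unit in ℤ_13. Expand u iteratively via a_{v+i} = u_i mod 13, u_{i+1} = (u_i − a_{v+i})/13:
  u_0 = 3;  a_1 = 3;  u_1 = (u_0 − 3)/13 = 0
  u_1 = 0;  a_2 = 0;  u_2 = (u_1 − 0)/13 = 0
Digits: (0, 3, 0).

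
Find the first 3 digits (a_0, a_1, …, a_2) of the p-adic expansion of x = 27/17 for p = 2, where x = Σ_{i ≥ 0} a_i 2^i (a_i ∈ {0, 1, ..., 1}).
(a_0, …, a_2) = (1, 1, 0)

v_2(27/17) = 0 (numerator and denominator both coprime to 2), so x ∈ ℤ_2^×. Compute digits iteratively via a_i = x_i mod 2, x_{i+1} = (x_i − a_i)/2, with x_0 = x:
  x_0 = 27/17;  a_0 = 1;  x_1 = (x_0 − 1)/2 = 5/17
  x_1 = 5/17;  a_1 = 1;  x_2 = (x_1 − 1)/2 = -6/17
  x_2 = -6/17;  a_2 = 0;  x_3 = (x_2 − 0)/2 = -3/17
Digits: (1, 1, 0).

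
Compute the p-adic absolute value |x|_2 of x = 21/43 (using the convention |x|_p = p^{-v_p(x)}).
|21/43|_2 = 1

Step 1 — compute v_2(x) by factoring powers of 2 out of the numerator and denominator: v_2(21/43) = 0. Step 2 — apply |x|_p = p^{-v_p(x)} = 2^{0} = 1.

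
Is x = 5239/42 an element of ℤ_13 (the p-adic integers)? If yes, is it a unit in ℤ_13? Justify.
x ∈ ℤ_13 but not a unit; v_13(x) = 2 > 0

ℤ_13 = {x ∈ ℚ_13 : v_13(x) ≥ 0} and ℤ_13^× = {x ∈ ℤ_13 : v_13(x) = 0}. Here v_13(5239/42) = v_13(num) − v_13(den) = 2; compare against these criteria.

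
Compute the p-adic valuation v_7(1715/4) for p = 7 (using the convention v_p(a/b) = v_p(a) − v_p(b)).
v_7(1715/4) = 3

Factor powers of 7 from the numerator and denominator of the reduced fraction: 1715 = 7^3 · 5 and 4 = 7^0 · 4. Apply v_p(a/b) = v_p(a) − v_p(b): v_7(1715/4) = 3 − 0 = 3.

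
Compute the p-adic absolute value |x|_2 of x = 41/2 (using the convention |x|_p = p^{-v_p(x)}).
|41/2|_2 = 2

Step 1 — compute v_2(x) by factoring powers of 2 out of the numerator and denominator: v_2(41/2) = -1. Step 2 — apply |x|_p = p^{-v_p(x)} = 2^{1} = 2.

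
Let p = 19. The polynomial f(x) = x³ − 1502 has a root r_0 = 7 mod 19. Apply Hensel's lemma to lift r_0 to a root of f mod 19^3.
r_2 = 64 (mod 6859)

Hensel: r_{i+1} = r_i − f(r_i)/f′(r_i) mod 19^{i+2}, where f′(x) = 3x². Iterate:
  r_0 = 7 (mod 19)
  r_1 = 64 (mod 361)
  r_2 = 64 (mod 6859)
Final: r = 64 with f(r) ≡ 0 mod 19^3.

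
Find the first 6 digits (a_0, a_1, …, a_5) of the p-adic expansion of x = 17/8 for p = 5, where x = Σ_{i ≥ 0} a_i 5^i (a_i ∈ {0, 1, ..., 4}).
(a_0, …, a_5) = (4, 4, 1, 4, 1, 4)

v_5(17/8) = 0 (numerator and denominator both coprime to 5), so x ∈ ℤ_5^×. Compute digits iteratively via a_i = x_i mod 5, x_{i+1} = (x_i − a_i)/5, with x_0 = x:
  x_0 = 17/8;  a_0 = 4;  x_1 = (x_0 − 4)/5 = -3/8
  x_1 = -3/8;  a_1 = 4;  x_2 = (x_1 − 4)/5 = -7/8
  x_2 = -7/8;  a_2 = 1;  x_3 = (x_2 − 1)/5 = -3/8
  x_3 = -3/8;  a_3 = 4;  x_4 = (x_3 − 4)/5 = -7/8
  x_4 = -7/8;  a_4 = 1;  x_5 = (x_4 − 1)/5 = -3/8
  x_5 = -3/8;  a_5 = 4;  x_6 = (x_5 − 4)/5 = -7/8
Digits: (4, 4, 1, 4, 1, 4).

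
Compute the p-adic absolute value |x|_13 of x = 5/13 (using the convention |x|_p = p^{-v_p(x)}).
|5/13|_13 = 13

Step 1 — compute v_13(x) by factoring powers of 13 out of the numerator and denominator: v_13(5/13) = -1. Step 2 — apply |x|_p = p^{-v_p(x)} = 13^{1} = 13.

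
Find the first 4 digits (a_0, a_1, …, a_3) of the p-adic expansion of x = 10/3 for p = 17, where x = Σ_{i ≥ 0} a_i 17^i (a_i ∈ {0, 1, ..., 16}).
(a_0, …, a_3) = (9, 11, 5, 11)

v_17(10/3) = 0 (numerator and denominator both coprime to 17), so x ∈ ℤ_17^×. Compute digits iteratively via a_i = x_i mod 17, x_{i+1} = (x_i − a_i)/17, with x_0 = x:
  x_0 = 10/3;  a_0 = 9;  x_1 = (x_0 − 9)/17 = -1/3
  x_1 = -1/3;  a_1 = 11;  x_2 = (x_1 − 11)/17 = -2/3
  x_2 = -2/3;  a_2 = 5;  x_3 = (x_2 − 5)/17 = -1/3
  x_3 = -1/3;  a_3 = 11;  x_4 = (x_3 − 11)/17 = -2/3
Digits: (9, 11, 5, 11).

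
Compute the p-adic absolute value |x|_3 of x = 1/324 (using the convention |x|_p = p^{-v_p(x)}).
|1/324|_3 = 81

Step 1 — compute v_3(x) by factoring powers of 3 out of the numerator and denominator: v_3(1/324) = -4. Step 2 — apply |x|_p = p^{-v_p(x)} = 3^{4} = 81.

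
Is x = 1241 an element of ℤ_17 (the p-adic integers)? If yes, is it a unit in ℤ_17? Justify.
x ∈ ℤ_17 but not a unit; v_17(x) = 1 > 0

ℤ_17 = {x ∈ ℚ_17 : v_17(x) ≥ 0} and ℤ_17^× = {x ∈ ℤ_17 : v_17(x) = 0}. Here v_17(1241) = v_17(num) − v_17(den) = 1; compare against these criteria.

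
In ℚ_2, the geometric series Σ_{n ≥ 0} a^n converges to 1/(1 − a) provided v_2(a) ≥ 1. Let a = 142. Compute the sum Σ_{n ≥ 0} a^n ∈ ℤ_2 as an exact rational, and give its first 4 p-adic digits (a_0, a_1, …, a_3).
Σ a^n = 1/(1 − a) = -1/141;  first 4 digits = (1, 1, 0, 1)

v_2(a) = 1 ≥ 1, so the series converges in ℤ_2 to 1/(1 − a) = 1/(1 − 142) = -1/141. Expand this rational in ℤ_2: compute digits iteratively via d_i = x_i mod 2, x_{i+1} = (x_i − d_i)/2. The first 4 digits are (1, 1, 0, 1).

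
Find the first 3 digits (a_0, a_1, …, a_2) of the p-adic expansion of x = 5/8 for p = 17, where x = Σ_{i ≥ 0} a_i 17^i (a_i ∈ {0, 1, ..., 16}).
(a_0, …, a_2) = (7, 6, 6)

v_17(5/8) = 0 (numerator and denominator both coprime to 17), so x ∈ ℤ_17^×. Compute digits iteratively via a_i = x_i mod 17, x_{i+1} = (x_i − a_i)/17, with x_0 = x:
  x_0 = 5/8;  a_0 = 7;  x_1 = (x_0 − 7)/17 = -3/8
  x_1 = -3/8;  a_1 = 6;  x_2 = (x_1 − 6)/17 = -3/8
  x_2 = -3/8;  a_2 = 6;  x_3 = (x_2 − 6)/17 = -3/8
Digits: (7, 6, 6).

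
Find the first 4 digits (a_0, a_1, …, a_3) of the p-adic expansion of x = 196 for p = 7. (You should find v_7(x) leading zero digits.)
(a_0, …, a_3) = (0, 0, 4, 0)

v_7(196) = 2, so a_0 = ... = a_1 = 0. Factor out: x = 7^2 · u with u = 4 a unit in ℤ_7. Expand u iteratively via a_{v+i} = u_i mod 7, u_{i+1} = (u_i − a_{v+i})/7:
  u_0 = 4;  a_2 = 4;  u_1 = (u_0 − 4)/7 = 0
  u_1 = 0;  a_3 = 0;  u_2 = (u_1 − 0)/7 = 0
Digits: (0, 0, 4, 0).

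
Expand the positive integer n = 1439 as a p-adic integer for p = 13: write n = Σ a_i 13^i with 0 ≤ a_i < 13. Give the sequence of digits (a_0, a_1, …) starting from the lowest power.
(a_0, a_1, …) = (9, 6, 8)

Repeated division by 13 gives the digits low-to-high: 1439 = 9 + 6·13^1 + 8·13^2. Digit sequence: (9, 6, 8).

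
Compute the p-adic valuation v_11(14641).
v_11(14641) = 4

v_11(n) is the largest exponent k such that 11^k divides n. Factor out: 14641 = 11^4 · 1. (Sign doesn't affect v_p.) So v_11(14641) = 4.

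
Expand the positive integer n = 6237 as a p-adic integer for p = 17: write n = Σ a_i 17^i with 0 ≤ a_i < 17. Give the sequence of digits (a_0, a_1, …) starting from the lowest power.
(a_0, a_1, …) = (15, 9, 4, 1)

Repeated division by 17 gives the digits low-to-high: 6237 = 15 + 9·17^1 + 4·17^2 + 1·17^3. Digit sequence: (15, 9, 4, 1).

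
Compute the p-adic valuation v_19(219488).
v_19(219488) = 3

v_19(n) is the largest exponent k such that 19^k divides n. Factor out: 219488 = 19^3 · 32. (Sign doesn't affect v_p.) So v_19(219488) = 3.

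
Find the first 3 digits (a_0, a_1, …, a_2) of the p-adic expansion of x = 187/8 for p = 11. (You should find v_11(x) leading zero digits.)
(a_0, …, a_2) = (0, 9, 9)

v_11(187/8) = 1, so a_0 = ... = a_0 = 0. Factor out: x = 11^1 · u with u = 17/8 a unit in ℤ_11. Expand u iteratively via a_{v+i} = u_i mod 11, u_{i+1} = (u_i − a_{v+i})/11:
  u_0 = 17/8;  a_1 = 9;  u_1 = (u_0 − 9)/11 = -5/8
  u_1 = -5/8;  a_2 = 9;  u_2 = (u_1 − 9)/11 = -7/8
Digits: (0, 9, 9).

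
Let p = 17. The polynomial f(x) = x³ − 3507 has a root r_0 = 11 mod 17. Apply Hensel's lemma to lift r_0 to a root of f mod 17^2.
r_1 = 181 (mod 289)

Hensel: r_{i+1} = r_i − f(r_i)/f′(r_i) mod 17^{i+2}, where f′(x) = 3x². Iterate:
  r_0 = 11 (mod 17)
  r_1 = 181 (mod 289)
Final: r = 181 with f(r) ≡ 0 mod 17^2.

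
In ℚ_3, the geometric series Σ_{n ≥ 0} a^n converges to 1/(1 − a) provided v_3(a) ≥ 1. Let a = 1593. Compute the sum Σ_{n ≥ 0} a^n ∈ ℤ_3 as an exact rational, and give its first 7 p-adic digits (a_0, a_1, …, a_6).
Σ a^n = 1/(1 − a) = -1/1592;  first 7 digits = (1, 0, 0, 2, 1, 0, 0)

v_3(a) = 3 ≥ 1, so the series converges in ℤ_3 to 1/(1 − a) = 1/(1 − 1593) = -1/1592. Expand this rational in ℤ_3: compute digits iteratively via d_i = x_i mod 3, x_{i+1} = (x_i − d_i)/3. The first 7 digits are (1, 0, 0, 2, 1, 0, 0).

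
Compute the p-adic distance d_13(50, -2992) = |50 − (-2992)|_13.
d_13(50, -2992) = 1/169

Step 1 — x − y = 50 − (-2992) = 3042. Step 2 — v_13(3042) = 2 (factor: 3042 = (13^2 · 18); the sign does not affect v_p). Step 3 — |x − y|_13 = 13^{-2} = 1/169.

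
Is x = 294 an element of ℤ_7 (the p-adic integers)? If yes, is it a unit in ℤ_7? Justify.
x ∈ ℤ_7 but not a unit; v_7(x) = 2 > 0

ℤ_7 = {x ∈ ℚ_7 : v_7(x) ≥ 0} and ℤ_7^× = {x ∈ ℤ_7 : v_7(x) = 0}. Here v_7(294) = v_7(num) − v_7(den) = 2; compare against these criteria.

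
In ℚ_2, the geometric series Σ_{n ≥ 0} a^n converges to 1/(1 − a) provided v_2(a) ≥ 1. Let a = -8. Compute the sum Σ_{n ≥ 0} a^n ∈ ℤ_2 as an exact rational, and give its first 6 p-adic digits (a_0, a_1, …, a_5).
Σ a^n = 1/(1 − a) = 1/9;  first 6 digits = (1, 0, 0, 1, 1, 1)

v_2(a) = 3 ≥ 1, so the series converges in ℤ_2 to 1/(1 − a) = 1/(1 − (-8)) = 1/9. Expand this rational in ℤ_2: compute digits iteratively via d_i = x_i mod 2, x_{i+1} = (x_i − d_i)/2. The first 6 digits are (1, 0, 0, 1, 1, 1).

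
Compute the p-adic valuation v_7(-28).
v_7(-28) = 1

v_7(n) is the largest exponent k such that 7^k divides n. Factor out: -28 = -7^1 · 4. (Sign doesn't affect v_p.) So v_7(-28) = 1.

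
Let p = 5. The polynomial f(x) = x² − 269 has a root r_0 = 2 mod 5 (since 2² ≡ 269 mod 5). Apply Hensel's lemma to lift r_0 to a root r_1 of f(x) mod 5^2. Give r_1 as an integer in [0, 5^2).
r_1 = 12 (mod 25)

Hensel's recurrence: r_{i+1} = r_i − f(r_i)·(f′(r_i))^{-1} mod 5^{i+2}, with f′(x) = 2x. Iterate:
  r_0 = 2 (mod 5)
  r_1 = 12 (mod 25)
Final: r_1 = 12, and one checks f(r_1) ≡ 0 mod 5^2.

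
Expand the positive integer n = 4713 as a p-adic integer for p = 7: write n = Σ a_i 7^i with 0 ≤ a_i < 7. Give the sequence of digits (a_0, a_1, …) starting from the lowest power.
(a_0, a_1, …) = (2, 1, 5, 6, 1)

Repeated division by 7 gives the digits low-to-high: 4713 = 2 + 1·7^1 + 5·7^2 + 6·7^3 + 1·7^4. Digit sequence: (2, 1, 5, 6, 1).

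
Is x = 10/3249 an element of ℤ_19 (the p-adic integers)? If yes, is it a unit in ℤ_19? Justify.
x ∉ ℤ_19 (v_19(x) = -2 < 0)

ℤ_19 = {x ∈ ℚ_19 : v_19(x) ≥ 0} and ℤ_19^× = {x ∈ ℤ_19 : v_19(x) = 0}. Here v_19(10/3249) = v_19(num) − v_19(den) = -2; compare against these criteria.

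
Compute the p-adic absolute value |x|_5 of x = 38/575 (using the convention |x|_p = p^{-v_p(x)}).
|38/575|_5 = 25

Step 1 — compute v_5(x) by factoring powers of 5 out of the numerator and denominator: v_5(38/575) = -2. Step 2 — apply |x|_p = p^{-v_p(x)} = 5^{2} = 25.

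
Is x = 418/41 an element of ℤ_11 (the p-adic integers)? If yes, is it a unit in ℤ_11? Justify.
x ∈ ℤ_11 but not a unit; v_11(x) = 1 > 0

ℤ_11 = {x ∈ ℚ_11 : v_11(x) ≥ 0} and ℤ_11^× = {x ∈ ℤ_11 : v_11(x) = 0}. Here v_11(418/41) = v_11(num) − v_11(den) = 1; compare against these criteria.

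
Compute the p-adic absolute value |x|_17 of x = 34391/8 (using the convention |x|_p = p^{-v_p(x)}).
|34391/8|_17 = 1/4913

Step 1 — compute v_17(x) by factoring powers of 17 out of the numerator and denominator: v_17(34391/8) = 3. Step 2 — apply |x|_p = p^{-v_p(x)} = 17^{-3} = 1/4913.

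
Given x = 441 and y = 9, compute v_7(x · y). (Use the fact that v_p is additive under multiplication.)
v_7(3969) = 2

v_p(x) = 2 (factor: 441 = 7^2 · 9); v_p(y) = 0 (factor: 9 = 7^0 · 9). Additivity: v_p(xy) = v_p(x) + v_p(y) = 2 + 0 = 2. (Direct check: xy = 3969 = 7^2 · (81).)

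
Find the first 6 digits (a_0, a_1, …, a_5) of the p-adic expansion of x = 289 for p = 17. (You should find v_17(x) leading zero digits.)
(a_0, …, a_5) = (0, 0, 1, 0, 0, 0)

v_17(289) = 2, so a_0 = ... = a_1 = 0. Factor out: x = 17^2 · u with u = 1 a unit in ℤ_17. Expand u iteratively via a_{v+i} = u_i mod 17, u_{i+1} = (u_i − a_{v+i})/17:
  u_0 = 1;  a_2 = 1;  u_1 = (u_0 − 1)/17 = 0
  u_1 = 0;  a_3 = 0;  u_2 = (u_1 − 0)/17 = 0
  u_2 = 0;  a_4 = 0;  u_3 = (u_2 − 0)/17 = 0
  u_3 = 0;  a_5 = 0;  u_4 = (u_3 − 0)/17 = 0
Digits: (0, 0, 1, 0, 0, 0).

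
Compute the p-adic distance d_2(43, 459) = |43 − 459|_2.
d_2(43, 459) = 1/32

Step 1 — x − y = 43 − 459 = -416. Step 2 — v_2(-416) = 5 (factor: -416 = −(2^5 · 13); the sign does not affect v_p). Step 3 — |x − y|_2 = 2^{-5} = 1/32.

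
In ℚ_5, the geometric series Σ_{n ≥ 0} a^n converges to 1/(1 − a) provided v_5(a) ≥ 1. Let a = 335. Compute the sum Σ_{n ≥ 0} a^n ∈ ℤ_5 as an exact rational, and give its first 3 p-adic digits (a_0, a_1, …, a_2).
Σ a^n = 1/(1 − a) = -1/334;  first 3 digits = (1, 2, 2)

v_5(a) = 1 ≥ 1, so the series converges in ℤ_5 to 1/(1 − a) = 1/(1 − 335) = -1/334. Expand this rational in ℤ_5: compute digits iteratively via d_i = x_i mod 5, x_{i+1} = (x_i − d_i)/5. The first 3 digits are (1, 2, 2).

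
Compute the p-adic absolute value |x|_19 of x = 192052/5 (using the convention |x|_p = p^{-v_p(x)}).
|192052/5|_19 = 1/6859

Step 1 — compute v_19(x) by factoring powers of 19 out of the numerator and denominator: v_19(192052/5) = 3. Step 2 — apply |x|_p = p^{-v_p(x)} = 19^{-3} = 1/6859.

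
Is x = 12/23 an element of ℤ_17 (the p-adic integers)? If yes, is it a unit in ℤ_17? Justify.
x ∈ ℤ_17^× (unit); v_17(x) = 0

ℤ_17 = {x ∈ ℚ_17 : v_17(x) ≥ 0} and ℤ_17^× = {x ∈ ℤ_17 : v_17(x) = 0}. Here v_17(12/23) = v_17(num) − v_17(den) = 0; compare against these criteria.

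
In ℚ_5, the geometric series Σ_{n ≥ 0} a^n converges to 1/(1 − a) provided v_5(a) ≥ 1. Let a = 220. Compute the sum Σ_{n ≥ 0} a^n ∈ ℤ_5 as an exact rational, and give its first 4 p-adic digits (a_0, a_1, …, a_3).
Σ a^n = 1/(1 − a) = -1/219;  first 4 digits = (1, 4, 4, 2)

v_5(a) = 1 ≥ 1, so the series converges in ℤ_5 to 1/(1 − a) = 1/(1 − 220) = -1/219. Expand this rational in ℤ_5: compute digits iteratively via d_i = x_i mod 5, x_{i+1} = (x_i − d_i)/5. The first 4 digits are (1, 4, 4, 2).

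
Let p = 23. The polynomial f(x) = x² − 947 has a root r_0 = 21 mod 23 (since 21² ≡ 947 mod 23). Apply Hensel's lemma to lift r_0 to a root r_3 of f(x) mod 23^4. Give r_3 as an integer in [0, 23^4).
r_3 = 146163 (mod 279841)

Hensel's recurrence: r_{i+1} = r_i − f(r_i)·(f′(r_i))^{-1} mod 23^{i+2}, with f′(x) = 2x. Iterate:
  r_0 = 21 (mod 23)
  r_1 = 159 (mod 529)
  r_2 = 159 (mod 12167)
  r_3 = 146163 (mod 279841)
Final: r_3 = 146163, and one checks f(r_3) ≡ 0 mod 23^4.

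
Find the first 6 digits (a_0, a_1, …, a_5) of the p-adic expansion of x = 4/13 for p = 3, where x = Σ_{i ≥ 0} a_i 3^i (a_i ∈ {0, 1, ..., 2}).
(a_0, …, a_5) = (1, 0, 2, 0, 0, 2)

v_3(4/13) = 0 (numerator and denominator both coprime to 3), so x ∈ ℤ_3^×. Compute digits iteratively via a_i = x_i mod 3, x_{i+1} = (x_i − a_i)/3, with x_0 = x:
  x_0 = 4/13;  a_0 = 1;  x_1 = (x_0 − 1)/3 = -3/13
  x_1 = -3/13;  a_1 = 0;  x_2 = (x_1 − 0)/3 = -1/13
  x_2 = -1/13;  a_2 = 2;  x_3 = (x_2 − 2)/3 = -9/13
  x_3 = -9/13;  a_3 = 0;  x_4 = (x_3 − 0)/3 = -3/13
  x_4 = -3/13;  a_4 = 0;  x_5 = (x_4 − 0)/3 = -1/13
  x_5 = -1/13;  a_5 = 2;  x_6 = (x_5 − 2)/3 = -9/13
Digits: (1, 0, 2, 0, 0, 2).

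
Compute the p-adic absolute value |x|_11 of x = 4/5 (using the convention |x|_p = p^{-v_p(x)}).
|4/5|_11 = 1

Step 1 — compute v_11(x) by factoring powers of 11 out of the numerator and denominator: v_11(4/5) = 0. Step 2 — apply |x|_p = p^{-v_p(x)} = 11^{0} = 1.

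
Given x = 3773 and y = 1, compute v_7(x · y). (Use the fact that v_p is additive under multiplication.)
v_7(3773) = 3

v_p(x) = 3 (factor: 3773 = 7^3 · 11); v_p(y) = 0 (factor: 1 = 7^0 · 1). Additivity: v_p(xy) = v_p(x) + v_p(y) = 3 + 0 = 3. (Direct check: xy = 3773 = 7^3 · (11).)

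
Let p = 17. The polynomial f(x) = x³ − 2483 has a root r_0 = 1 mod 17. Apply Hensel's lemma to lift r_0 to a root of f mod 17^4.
r_3 = 33100 (mod 83521)

Hensel: r_{i+1} = r_i − f(r_i)/f′(r_i) mod 17^{i+2}, where f′(x) = 3x². Iterate:
  r_0 = 1 (mod 17)
  r_1 = 154 (mod 289)
  r_2 = 3622 (mod 4913)
  r_3 = 33100 (mod 83521)
Final: r = 33100 with f(r) ≡ 0 mod 17^4.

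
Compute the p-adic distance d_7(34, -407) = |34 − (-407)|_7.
d_7(34, -407) = 1/49

Step 1 — x − y = 34 − (-407) = 441. Step 2 — v_7(441) = 2 (factor: 441 = (7^2 · 9); the sign does not affect v_p). Step 3 — |x − y|_7 = 7^{-2} = 1/49.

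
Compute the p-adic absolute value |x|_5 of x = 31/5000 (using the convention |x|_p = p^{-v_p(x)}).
|31/5000|_5 = 625

Step 1 — compute v_5(x) by factoring powers of 5 out of the numerator and denominator: v_5(31/5000) = -4. Step 2 — apply |x|_p = p^{-v_p(x)} = 5^{4} = 625.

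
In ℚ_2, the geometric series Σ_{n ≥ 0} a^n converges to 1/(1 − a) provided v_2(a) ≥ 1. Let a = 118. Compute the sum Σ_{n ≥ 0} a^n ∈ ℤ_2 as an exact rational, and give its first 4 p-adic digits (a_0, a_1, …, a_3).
Σ a^n = 1/(1 − a) = -1/117;  first 4 digits = (1, 1, 0, 0)

v_2(a) = 1 ≥ 1, so the series converges in ℤ_2 to 1/(1 − a) = 1/(1 − 118) = -1/117. Expand this rational in ℤ_2: compute digits iteratively via d_i = x_i mod 2, x_{i+1} = (x_i − d_i)/2. The first 4 digits are (1, 1, 0, 0).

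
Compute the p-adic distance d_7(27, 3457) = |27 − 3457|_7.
d_7(27, 3457) = 1/343

Step 1 — x − y = 27 − 3457 = -3430. Step 2 — v_7(-3430) = 3 (factor: -3430 = −(7^3 · 10); the sign does not affect v_p). Step 3 — |x − y|_7 = 7^{-3} = 1/343.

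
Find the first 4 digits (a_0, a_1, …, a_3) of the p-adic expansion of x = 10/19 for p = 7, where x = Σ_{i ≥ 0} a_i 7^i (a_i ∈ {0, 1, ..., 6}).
(a_0, …, a_3) = (2, 2, 3, 1)

v_7(10/19) = 0 (numerator and denominator both coprime to 7), so x ∈ ℤ_7^×. Compute digits iteratively via a_i = x_i mod 7, x_{i+1} = (x_i − a_i)/7, with x_0 = x:
  x_0 = 10/19;  a_0 = 2;  x_1 = (x_0 − 2)/7 = -4/19
  x_1 = -4/19;  a_1 = 2;  x_2 = (x_1 − 2)/7 = -6/19
  x_2 = -6/19;  a_2 = 3;  x_3 = (x_2 − 3)/7 = -9/19
  x_3 = -9/19;  a_3 = 1;  x_4 = (x_3 − 1)/7 = -4/19
Digits: (2, 2, 3, 1).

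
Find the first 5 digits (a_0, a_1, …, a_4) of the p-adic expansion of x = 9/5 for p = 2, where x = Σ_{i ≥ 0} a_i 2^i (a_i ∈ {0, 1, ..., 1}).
(a_0, …, a_4) = (1, 0, 1, 0, 1)

v_2(9/5) = 0 (numerator and denominator both coprime to 2), so x ∈ ℤ_2^×. Compute digits iteratively via a_i = x_i mod 2, x_{i+1} = (x_i − a_i)/2, with x_0 = x:
  x_0 = 9/5;  a_0 = 1;  x_1 = (x_0 − 1)/2 = 2/5
  x_1 = 2/5;  a_1 = 0;  x_2 = (x_1 − 0)/2 = 1/5
  x_2 = 1/5;  a_2 = 1;  x_3 = (x_2 − 1)/2 = -2/5
  x_3 = -2/5;  a_3 = 0;  x_4 = (x_3 − 0)/2 = -1/5
  x_4 = -1/5;  a_4 = 1;  x_5 = (x_4 − 1)/2 = -3/5
Digits: (1, 0, 1, 0, 1).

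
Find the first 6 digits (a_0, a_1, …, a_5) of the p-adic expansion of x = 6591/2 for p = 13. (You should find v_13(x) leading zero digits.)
(a_0, …, a_5) = (0, 0, 0, 8, 6, 6)

v_13(6591/2) = 3, so a_0 = ... = a_2 = 0. Factor out: x = 13^3 · u with u = 3/2 a unit in ℤ_13. Expand u iteratively via a_{v+i} = u_i mod 13, u_{i+1} = (u_i − a_{v+i})/13:
  u_0 = 3/2;  a_3 = 8;  u_1 = (u_0 − 8)/13 = -1/2
  u_1 = -1/2;  a_4 = 6;  u_2 = (u_1 − 6)/13 = -1/2
  u_2 = -1/2;  a_5 = 6;  u_3 = (u_2 − 6)/13 = -1/2
Digits: (0, 0, 0, 8, 6, 6).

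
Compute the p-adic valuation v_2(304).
v_2(304) = 4

v_2(n) is the largest exponent k such that 2^k divides n. Factor out: 304 = 2^4 · 19. (Sign doesn't affect v_p.) So v_2(304) = 4.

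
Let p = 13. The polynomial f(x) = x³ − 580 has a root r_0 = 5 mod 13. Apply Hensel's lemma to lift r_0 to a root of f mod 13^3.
r_2 = 1318 (mod 2197)

Hensel: r_{i+1} = r_i − f(r_i)/f′(r_i) mod 13^{i+2}, where f′(x) = 3x². Iterate:
  r_0 = 5 (mod 13)
  r_1 = 135 (mod 169)
  r_2 = 1318 (mod 2197)
Final: r = 1318 with f(r) ≡ 0 mod 13^3.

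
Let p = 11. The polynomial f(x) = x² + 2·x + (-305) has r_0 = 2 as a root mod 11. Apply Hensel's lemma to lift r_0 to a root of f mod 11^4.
r_3 = 1806 (mod 14641)

Hensel: r_{i+1} = r_i − f(r_i)·(f′(r_i))^{-1} mod 11^{i+2}, f′(x) = 2x + 2. Iterate:
  r_0 = 2 (mod 11)
  r_1 = 112 (mod 121)
  r_2 = 475 (mod 1331)
  r_3 = 1806 (mod 14641)
Final: r = 1806 satisfies f(r) ≡ 0 mod 11^4.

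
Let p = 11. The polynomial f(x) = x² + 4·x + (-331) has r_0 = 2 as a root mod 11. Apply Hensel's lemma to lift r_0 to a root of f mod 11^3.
r_2 = 662 (mod 1331)

Hensel: r_{i+1} = r_i − f(r_i)·(f′(r_i))^{-1} mod 11^{i+2}, f′(x) = 2x + 4. Iterate:
  r_0 = 2 (mod 11)
  r_1 = 57 (mod 121)
  r_2 = 662 (mod 1331)
Final: r = 662 satisfies f(r) ≡ 0 mod 11^3.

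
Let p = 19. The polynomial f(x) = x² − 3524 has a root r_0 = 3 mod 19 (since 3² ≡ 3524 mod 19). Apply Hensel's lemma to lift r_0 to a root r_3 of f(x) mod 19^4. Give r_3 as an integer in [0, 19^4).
r_3 = 115086 (mod 130321)

Hensel's recurrence: r_{i+1} = r_i − f(r_i)·(f′(r_i))^{-1} mod 19^{i+2}, with f′(x) = 2x. Iterate:
  r_0 = 3 (mod 19)
  r_1 = 288 (mod 361)
  r_2 = 5342 (mod 6859)
  r_3 = 115086 (mod 130321)
Final: r_3 = 115086, and one checks f(r_3) ≡ 0 mod 19^4.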